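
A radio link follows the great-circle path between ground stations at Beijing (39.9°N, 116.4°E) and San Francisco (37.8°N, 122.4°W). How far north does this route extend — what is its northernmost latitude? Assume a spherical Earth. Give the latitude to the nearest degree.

The great circle lies in the plane with unit normal n̂ = (p₁ × p₂)/|p₁ × p₂|.
Here n̂_z ≈ +0.520; the vertex latitude is φ_max = arccos|n̂_z| ≈ 58.7°.
Check via Clairaut: cos φ_max = |cos φ₁| · sin C = cos(39.9°)·sin(42.7°) ≈ 0.520, again giving ≈ 58.7°.

≈ 59°N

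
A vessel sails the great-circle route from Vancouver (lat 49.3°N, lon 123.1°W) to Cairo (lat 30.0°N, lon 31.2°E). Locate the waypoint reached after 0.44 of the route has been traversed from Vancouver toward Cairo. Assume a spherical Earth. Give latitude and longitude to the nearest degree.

≈ lat 75°N, lon 33°W

Convert each endpoint to a unit vector on the sphere (x = cos φ cos λ, y = cos φ sin λ, z = sin φ).
The central angle between the endpoints is δ = arccos(p₁·p₂) ≈ 1.701 rad (97.5°).
Interpolate at f = 0.44 with slerp weights a = sin((1−f)δ)/sin δ ≈ 0.822, b = sin(fδ)/sin δ ≈ 0.686.
p = a·p₁ + b·p₂ ≈ (0.216, -0.141, 0.966); φ = arcsin(p_z) ≈ 75.06°, λ = atan2(p_y, p_x) ≈ -33.18°.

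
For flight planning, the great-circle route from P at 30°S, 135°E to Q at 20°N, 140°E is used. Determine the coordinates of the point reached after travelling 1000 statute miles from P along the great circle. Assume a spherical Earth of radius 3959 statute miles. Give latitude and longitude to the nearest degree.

≈ 16°S, 137°E

From cos δ = sin φ₁ sin φ₂ + cos φ₁ cos φ₂ cos Δλ, the central angle is δ ≈ 0.877 rad (50.2°). The total great-circle distance is δ·R ≈ 0.877 × 3959 ≈ 3471 mi, so the target fraction is f = 1000/3471 ≈ 0.288.
Interpolate at f ≈ 0.288 with slerp weights a = sin((1−f)δ)/sin δ ≈ 0.760, b = sin(fδ)/sin δ ≈ 0.325.
p = a·p₁ + b·p₂ ≈ (-0.700, 0.662, -0.269); φ = arcsin(p_z) ≈ -15.60°, λ = atan2(p_y, p_x) ≈ 136.58°.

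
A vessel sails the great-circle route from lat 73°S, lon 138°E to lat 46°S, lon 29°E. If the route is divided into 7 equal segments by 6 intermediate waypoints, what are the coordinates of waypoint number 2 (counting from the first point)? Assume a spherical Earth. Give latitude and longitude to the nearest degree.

≈ lat 75°S, lon 83°E

Write both endpoints as unit vectors p₁, p₂ with components (cos φ cos λ, cos φ sin λ, sin φ).
The central angle between the endpoints is δ = arccos(p₁·p₂) ≈ 0.900 rad (51.6°).
Interpolate at f = 2/7 with slerp weights a = sin((1−f)δ)/sin δ ≈ 0.765, b = sin(fδ)/sin δ ≈ 0.325.
p = a·p₁ + b·p₂ ≈ (0.031, 0.259, -0.965); φ = arcsin(p_z) ≈ -74.88°, λ = atan2(p_y, p_x) ≈ 83.18°.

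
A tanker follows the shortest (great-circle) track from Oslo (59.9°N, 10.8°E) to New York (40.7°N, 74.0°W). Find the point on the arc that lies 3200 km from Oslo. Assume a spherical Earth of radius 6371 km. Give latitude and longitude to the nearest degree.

≈ (57°N, 46°W)

Write both endpoints as unit vectors p₁, p₂ with components (cos φ cos λ, cos φ sin λ, sin φ).
The central angle between the endpoints is δ = arccos(p₁·p₂) ≈ 0.929 rad (53.2°). The total great-circle distance is δ·R ≈ 0.929 × 6371 ≈ 5919 km, so the target fraction is f = 3200/5919 ≈ 0.541.
Interpolate at f ≈ 0.541 with slerp weights a = sin((1−f)δ)/sin δ ≈ 0.517, b = sin(fδ)/sin δ ≈ 0.601.
p = a·p₁ + b·p₂ ≈ (0.380, -0.389, 0.839); φ = arcsin(p_z) ≈ 57.03°, λ = atan2(p_y, p_x) ≈ -45.69°.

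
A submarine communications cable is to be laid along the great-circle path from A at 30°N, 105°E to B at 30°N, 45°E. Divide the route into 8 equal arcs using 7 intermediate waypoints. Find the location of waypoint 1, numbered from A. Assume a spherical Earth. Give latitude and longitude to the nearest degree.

≈ 32°N, 98°E

Write both endpoints as unit vectors p₁, p₂ with components (cos φ cos λ, cos φ sin λ, sin φ).
The central angle between the endpoints is δ = arccos(p₁·p₂) ≈ 0.896 rad (51.3°).
Interpolate at f = 1/8 with slerp weights a = sin((1−f)δ)/sin δ ≈ 0.904, b = sin(fδ)/sin δ ≈ 0.143.
p = a·p₁ + b·p₂ ≈ (-0.115, 0.844, 0.524); φ = arcsin(p_z) ≈ 31.58°, λ = atan2(p_y, p_x) ≈ 97.76°.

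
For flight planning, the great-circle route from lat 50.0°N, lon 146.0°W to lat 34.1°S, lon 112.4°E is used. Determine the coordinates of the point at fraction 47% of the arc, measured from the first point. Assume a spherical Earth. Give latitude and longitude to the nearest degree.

The haversine formula gives a central angle δ ≈ 2.137 rad (122.4°) between the endpoints.
Interpolate at f = 0.47 with slerp weights a = sin((1−f)δ)/sin δ ≈ 1.073, b = sin(fδ)/sin δ ≈ 1.000.
p = a·p₁ + b·p₂ ≈ (-0.887, 0.380, 0.261); φ = arcsin(p_z) ≈ 15.15°, λ = atan2(p_y, p_x) ≈ 156.83°.

≈ lat 15°N, lon 157°E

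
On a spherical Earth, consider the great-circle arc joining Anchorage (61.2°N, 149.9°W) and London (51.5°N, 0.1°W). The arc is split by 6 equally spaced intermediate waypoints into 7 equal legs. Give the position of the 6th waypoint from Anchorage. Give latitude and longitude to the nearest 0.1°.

The haversine formula gives a central angle δ ≈ 1.130 rad (64.7°) between the endpoints.
Interpolate at f = 6/7 with slerp weights a = sin((1−f)δ)/sin δ ≈ 0.178, b = sin(fδ)/sin δ ≈ 0.911.
p = a·p₁ + b·p₂ ≈ (0.493, -0.044, 0.869); φ = arcsin(p_z) ≈ 60.32°, λ = atan2(p_y, p_x) ≈ -5.09°.

≈ 60.3°N, 5.1°W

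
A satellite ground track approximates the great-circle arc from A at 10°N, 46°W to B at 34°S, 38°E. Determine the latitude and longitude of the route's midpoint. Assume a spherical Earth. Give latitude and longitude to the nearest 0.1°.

Convert each endpoint to a unit vector on the sphere (x = cos φ cos λ, y = cos φ sin λ, z = sin φ).
The central angle between the endpoints is δ = arccos(p₁·p₂) ≈ 1.583 rad (90.7°).
Interpolate at f = 1/2 with slerp weights a = sin((1−f)δ)/sin δ ≈ 0.711, b = sin(fδ)/sin δ ≈ 0.711.
p = a·p₁ + b·p₂ ≈ (0.951, -0.141, -0.274); φ = arcsin(p_z) ≈ -15.92°, λ = atan2(p_y, p_x) ≈ -8.42°.

≈ 15.9°S, 8.4°W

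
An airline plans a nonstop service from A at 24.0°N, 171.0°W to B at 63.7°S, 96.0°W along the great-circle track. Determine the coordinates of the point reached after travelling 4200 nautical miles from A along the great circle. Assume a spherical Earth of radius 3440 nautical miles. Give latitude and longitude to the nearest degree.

≈ 39°S, 139°W

Convert each endpoint to a unit vector on the sphere (x = cos φ cos λ, y = cos φ sin λ, z = sin φ).
The central angle between the endpoints is δ = arccos(p₁·p₂) ≈ 1.834 rad (105.1°). The total great-circle distance is δ·R ≈ 1.834 × 3440 ≈ 6308 nmi, so the target fraction is f = 4200/6308 ≈ 0.666.
Interpolate at f ≈ 0.666 with slerp weights a = sin((1−f)δ)/sin δ ≈ 0.596, b = sin(fδ)/sin δ ≈ 0.973.
p = a·p₁ + b·p₂ ≈ (-0.582, -0.514, -0.630); φ = arcsin(p_z) ≈ -39.04°, λ = atan2(p_y, p_x) ≈ -138.58°.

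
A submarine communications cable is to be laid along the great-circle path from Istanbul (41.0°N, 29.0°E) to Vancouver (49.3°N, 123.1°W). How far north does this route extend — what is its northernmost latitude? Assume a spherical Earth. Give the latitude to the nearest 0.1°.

≈ 76.7°N

The great circle lies in the plane with unit normal n̂ = (p₁ × p₂)/|p₁ × p₂|.
Here n̂_z ≈ -0.231; the vertex latitude is φ_max = arccos|n̂_z| ≈ 76.7°.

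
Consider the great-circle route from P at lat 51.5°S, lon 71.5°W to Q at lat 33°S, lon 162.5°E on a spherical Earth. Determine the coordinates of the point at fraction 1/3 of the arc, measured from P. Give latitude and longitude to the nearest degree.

The haversine formula gives a central angle δ ≈ 1.451 rad (83.1°) between the endpoints.
Interpolate at f = 1/3 with slerp weights a = sin((1−f)δ)/sin δ ≈ 0.829, b = sin(fδ)/sin δ ≈ 0.468.
p = a·p₁ + b·p₂ ≈ (-0.211, -0.371, -0.904); φ = arcsin(p_z) ≈ -64.71°, λ = atan2(p_y, p_x) ≈ -119.58°.

≈ lat 65°S, lon 120°W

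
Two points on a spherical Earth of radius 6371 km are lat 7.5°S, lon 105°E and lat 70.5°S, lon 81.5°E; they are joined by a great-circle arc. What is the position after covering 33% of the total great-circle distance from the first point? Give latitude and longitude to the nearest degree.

Write both endpoints as unit vectors p₁, p₂ with components (cos φ cos λ, cos φ sin λ, sin φ).
The central angle between the endpoints is δ = arccos(p₁·p₂) ≈ 1.130 rad (64.8°).
Interpolate at f = 0.33 with slerp weights a = sin((1−f)δ)/sin δ ≈ 0.759, b = sin(fδ)/sin δ ≈ 0.403.
p = a·p₁ + b·p₂ ≈ (-0.175, 0.860, -0.479); φ = arcsin(p_z) ≈ -28.61°, λ = atan2(p_y, p_x) ≈ 101.50°.

≈ lat 29°S, lon 101°E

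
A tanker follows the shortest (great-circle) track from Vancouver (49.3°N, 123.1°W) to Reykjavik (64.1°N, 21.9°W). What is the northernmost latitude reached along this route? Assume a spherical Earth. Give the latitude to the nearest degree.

The great circle lies in the plane with unit normal n̂ = (p₁ × p₂)/|p₁ × p₂|.
Here n̂_z ≈ +0.359; the vertex latitude is φ_max = arccos|n̂_z| ≈ 69.0°.
Check via Clairaut: cos φ_max = |cos φ₁| · sin C = cos(49.3°)·sin(33.4°) ≈ 0.359, again giving ≈ 69.0°.

≈ 69°N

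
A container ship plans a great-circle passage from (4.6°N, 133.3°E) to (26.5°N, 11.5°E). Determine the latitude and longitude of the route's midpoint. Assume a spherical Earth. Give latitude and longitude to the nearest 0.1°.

≈ (29.7°N, 77.9°E)

From cos δ = sin φ₁ sin φ₂ + cos φ₁ cos φ₂ cos Δλ, the central angle is δ ≈ 2.020 rad (115.7°).
Interpolate at f = 1/2 with slerp weights a = sin((1−f)δ)/sin δ ≈ 0.940, b = sin(fδ)/sin δ ≈ 0.940.
p = a·p₁ + b·p₂ ≈ (0.182, 0.850, 0.495); φ = arcsin(p_z) ≈ 29.66°, λ = atan2(p_y, p_x) ≈ 77.92°.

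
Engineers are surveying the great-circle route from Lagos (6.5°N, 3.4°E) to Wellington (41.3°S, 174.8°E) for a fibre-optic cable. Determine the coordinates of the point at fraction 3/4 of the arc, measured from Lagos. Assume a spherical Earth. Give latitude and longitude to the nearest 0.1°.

≈ (74.0°S, 141.8°E)

Convert each endpoint to a unit vector on the sphere (x = cos φ cos λ, y = cos φ sin λ, z = sin φ).
The central angle between the endpoints is δ = arccos(p₁·p₂) ≈ 2.520 rad (144.4°).
Interpolate at f = 3/4 with slerp weights a = sin((1−f)δ)/sin δ ≈ 1.011, b = sin(fδ)/sin δ ≈ 1.630.
p = a·p₁ + b·p₂ ≈ (-0.217, 0.171, -0.961); φ = arcsin(p_z) ≈ -74.00°, λ = atan2(p_y, p_x) ≈ 141.78°.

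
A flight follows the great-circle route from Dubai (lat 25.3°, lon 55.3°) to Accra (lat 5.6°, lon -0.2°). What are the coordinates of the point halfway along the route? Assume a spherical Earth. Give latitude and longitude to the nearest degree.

Convert each endpoint to a unit vector on the sphere (x = cos φ cos λ, y = cos φ sin λ, z = sin φ).
The central angle between the endpoints is δ = arccos(p₁·p₂) ≈ 0.987 rad (56.5°).
Interpolate at f = 1/2 with slerp weights a = sin((1−f)δ)/sin δ ≈ 0.568, b = sin(fδ)/sin δ ≈ 0.568.
p = a·p₁ + b·p₂ ≈ (0.857, 0.420, 0.298); φ = arcsin(p_z) ≈ 17.34°, λ = atan2(p_y, p_x) ≈ 26.10°.

≈ lat 17°, lon 26°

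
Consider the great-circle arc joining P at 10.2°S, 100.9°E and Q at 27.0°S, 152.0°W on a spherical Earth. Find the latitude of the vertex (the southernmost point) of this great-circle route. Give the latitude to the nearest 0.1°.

The great circle lies in the plane with unit normal n̂ = (p₁ × p₂)/|p₁ × p₂|.
Here n̂_z ≈ +0.852; the vertex latitude is φ_max = arccos|n̂_z| ≈ 31.6°.
Check via Clairaut: cos φ_max = |cos φ₁| · sin C = cos(10.2°)·sin(120.1°) ≈ 0.852, again giving ≈ 31.6°.

≈ 31.6°S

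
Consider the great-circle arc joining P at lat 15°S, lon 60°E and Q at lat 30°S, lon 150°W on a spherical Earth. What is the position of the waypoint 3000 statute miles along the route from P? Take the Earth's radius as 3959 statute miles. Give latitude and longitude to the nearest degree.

The haversine formula gives a central angle δ ≈ 2.208 rad (126.5°) between the endpoints. The total great-circle distance is δ·R ≈ 2.208 × 3959 ≈ 8742 mi, so the target fraction is f = 3000/8742 ≈ 0.343.
Interpolate at f ≈ 0.343 with slerp weights a = sin((1−f)δ)/sin δ ≈ 1.235, b = sin(fδ)/sin δ ≈ 0.855.
p = a·p₁ + b·p₂ ≈ (-0.045, 0.663, -0.747); φ = arcsin(p_z) ≈ -48.36°, λ = atan2(p_y, p_x) ≈ 93.87°.

≈ lat 48°S, lon 94°E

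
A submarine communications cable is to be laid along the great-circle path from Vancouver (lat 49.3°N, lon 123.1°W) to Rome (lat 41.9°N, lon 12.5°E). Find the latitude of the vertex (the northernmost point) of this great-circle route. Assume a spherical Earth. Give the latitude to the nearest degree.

The great circle lies in the plane with unit normal n̂ = (p₁ × p₂)/|p₁ × p₂|.
Here n̂_z ≈ +0.344; the vertex latitude is φ_max = arccos|n̂_z| ≈ 69.9°.
Check via Clairaut: cos φ_max = |cos φ₁| · sin C = cos(49.3°)·sin(31.8°) ≈ 0.344, again giving ≈ 69.9°.

≈ 70°N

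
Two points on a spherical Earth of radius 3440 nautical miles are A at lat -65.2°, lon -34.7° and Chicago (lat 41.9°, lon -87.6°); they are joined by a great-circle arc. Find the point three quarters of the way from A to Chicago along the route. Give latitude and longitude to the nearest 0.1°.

≈ lat 14.7°, lon -77.1°

From cos δ = sin φ₁ sin φ₂ + cos φ₁ cos φ₂ cos Δλ, the central angle is δ ≈ 2.002 rad (114.7°).
Interpolate at f = 3/4 with slerp weights a = sin((1−f)δ)/sin δ ≈ 0.528, b = sin(fδ)/sin δ ≈ 1.098.
p = a·p₁ + b·p₂ ≈ (0.216, -0.943, 0.254); φ = arcsin(p_z) ≈ 14.71°, λ = atan2(p_y, p_x) ≈ -77.07°.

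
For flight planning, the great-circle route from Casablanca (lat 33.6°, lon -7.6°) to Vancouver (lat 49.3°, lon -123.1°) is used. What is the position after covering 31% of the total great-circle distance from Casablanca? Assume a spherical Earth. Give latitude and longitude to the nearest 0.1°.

The haversine formula gives a central angle δ ≈ 1.384 rad (79.3°) between the endpoints.
Interpolate at f = 0.31 with slerp weights a = sin((1−f)δ)/sin δ ≈ 0.831, b = sin(fδ)/sin δ ≈ 0.423.
p = a·p₁ + b·p₂ ≈ (0.535, -0.323, 0.781); φ = arcsin(p_z) ≈ 51.32°, λ = atan2(p_y, p_x) ≈ -31.10°.

≈ lat 51.3°, lon -31.1°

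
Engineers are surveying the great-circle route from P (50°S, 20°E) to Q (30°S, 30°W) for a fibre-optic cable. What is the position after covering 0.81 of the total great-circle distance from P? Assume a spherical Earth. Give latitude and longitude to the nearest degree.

≈ (35°S, 23°W)

Write both endpoints as unit vectors p₁, p₂ with components (cos φ cos λ, cos φ sin λ, sin φ).
The central angle between the endpoints is δ = arccos(p₁·p₂) ≈ 0.736 rad (42.2°).
Interpolate at f = 0.81 with slerp weights a = sin((1−f)δ)/sin δ ≈ 0.208, b = sin(fδ)/sin δ ≈ 0.836.
p = a·p₁ + b·p₂ ≈ (0.753, -0.317, -0.577); φ = arcsin(p_z) ≈ -35.26°, λ = atan2(p_y, p_x) ≈ -22.81°.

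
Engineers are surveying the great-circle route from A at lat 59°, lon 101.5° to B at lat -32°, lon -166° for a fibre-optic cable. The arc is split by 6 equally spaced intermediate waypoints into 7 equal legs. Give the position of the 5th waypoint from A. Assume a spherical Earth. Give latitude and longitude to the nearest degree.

Convert each endpoint to a unit vector on the sphere (x = cos φ cos λ, y = cos φ sin λ, z = sin φ).
The central angle between the endpoints is δ = arccos(p₁·p₂) ≈ 2.064 rad (118.2°).
Interpolate at f = 5/7 with slerp weights a = sin((1−f)δ)/sin δ ≈ 0.631, b = sin(fδ)/sin δ ≈ 1.130.
p = a·p₁ + b·p₂ ≈ (-0.995, 0.087, -0.058); φ = arcsin(p_z) ≈ -3.31°, λ = atan2(p_y, p_x) ≈ 175.01°.

≈ lat -3°, lon 175°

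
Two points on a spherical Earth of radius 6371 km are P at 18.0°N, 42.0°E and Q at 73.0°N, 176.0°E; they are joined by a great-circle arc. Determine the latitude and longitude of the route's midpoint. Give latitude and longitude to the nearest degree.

≈ 58°N, 58°E

Write both endpoints as unit vectors p₁, p₂ with components (cos φ cos λ, cos φ sin λ, sin φ).
The central angle between the endpoints is δ = arccos(p₁·p₂) ≈ 1.468 rad (84.1°).
Interpolate at f = 1/2 with slerp weights a = sin((1−f)δ)/sin δ ≈ 0.673, b = sin(fδ)/sin δ ≈ 0.673.
p = a·p₁ + b·p₂ ≈ (0.280, 0.442, 0.852); φ = arcsin(p_z) ≈ 58.45°, λ = atan2(p_y, p_x) ≈ 57.71°.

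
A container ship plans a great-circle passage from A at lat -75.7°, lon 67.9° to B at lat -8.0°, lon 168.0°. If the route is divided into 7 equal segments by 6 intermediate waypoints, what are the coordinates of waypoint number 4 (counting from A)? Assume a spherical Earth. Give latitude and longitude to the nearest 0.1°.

Convert each endpoint to a unit vector on the sphere (x = cos φ cos λ, y = cos φ sin λ, z = sin φ).
The central angle between the endpoints is δ = arccos(p₁·p₂) ≈ 1.479 rad (84.7°).
Interpolate at f = 4/7 with slerp weights a = sin((1−f)δ)/sin δ ≈ 0.595, b = sin(fδ)/sin δ ≈ 0.751.
p = a·p₁ + b·p₂ ≈ (-0.672, 0.291, -0.681); φ = arcsin(p_z) ≈ -42.91°, λ = atan2(p_y, p_x) ≈ 156.61°.

≈ lat -42.9°, lon 156.6°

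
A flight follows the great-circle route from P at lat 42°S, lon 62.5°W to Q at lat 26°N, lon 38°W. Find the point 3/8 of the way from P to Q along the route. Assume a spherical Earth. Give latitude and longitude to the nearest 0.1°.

The haversine formula gives a central angle δ ≈ 1.251 rad (71.7°) between the endpoints.
Interpolate at f = 3/8 with slerp weights a = sin((1−f)δ)/sin δ ≈ 0.742, b = sin(fδ)/sin δ ≈ 0.476.
p = a·p₁ + b·p₂ ≈ (0.592, -0.753, -0.288); φ = arcsin(p_z) ≈ -16.73°, λ = atan2(p_y, p_x) ≈ -51.82°.

≈ lat 16.7°S, lon 51.8°W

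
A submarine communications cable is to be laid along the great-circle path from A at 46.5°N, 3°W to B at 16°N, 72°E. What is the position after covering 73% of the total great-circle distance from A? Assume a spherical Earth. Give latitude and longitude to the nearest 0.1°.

Write both endpoints as unit vectors p₁, p₂ with components (cos φ cos λ, cos φ sin λ, sin φ).
The central angle between the endpoints is δ = arccos(p₁·p₂) ≈ 1.190 rad (68.2°).
Interpolate at f = 0.73 with slerp weights a = sin((1−f)δ)/sin δ ≈ 0.340, b = sin(fδ)/sin δ ≈ 0.822.
p = a·p₁ + b·p₂ ≈ (0.478, 0.740, 0.474); φ = arcsin(p_z) ≈ 28.26°, λ = atan2(p_y, p_x) ≈ 57.12°.

≈ 28.3°N, 57.1°E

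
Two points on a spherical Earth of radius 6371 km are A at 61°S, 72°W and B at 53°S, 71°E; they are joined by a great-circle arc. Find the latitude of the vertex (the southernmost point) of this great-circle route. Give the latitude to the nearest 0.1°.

≈ 78.6°S

The great circle lies in the plane with unit normal n̂ = (p₁ × p₂)/|p₁ × p₂|.
Here n̂_z ≈ +0.198; the vertex latitude is φ_max = arccos|n̂_z| ≈ 78.6°.
Check via Clairaut: cos φ_max = |cos φ₁| · sin C = cos(61.0°)·sin(155.8°) ≈ 0.198, again giving ≈ 78.6°.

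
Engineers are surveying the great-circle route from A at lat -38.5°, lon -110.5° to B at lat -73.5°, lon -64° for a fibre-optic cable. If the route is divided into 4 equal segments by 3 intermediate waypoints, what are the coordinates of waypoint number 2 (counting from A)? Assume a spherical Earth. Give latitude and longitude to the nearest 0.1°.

≈ lat -57.7°, lon -98.6°

The haversine formula gives a central angle δ ≈ 0.723 rad (41.4°) between the endpoints.
Interpolate at f = 2/4 with slerp weights a = sin((1−f)δ)/sin δ ≈ 0.535, b = sin(fδ)/sin δ ≈ 0.535.
p = a·p₁ + b·p₂ ≈ (-0.080, -0.528, -0.845); φ = arcsin(p_z) ≈ -57.70°, λ = atan2(p_y, p_x) ≈ -98.61°.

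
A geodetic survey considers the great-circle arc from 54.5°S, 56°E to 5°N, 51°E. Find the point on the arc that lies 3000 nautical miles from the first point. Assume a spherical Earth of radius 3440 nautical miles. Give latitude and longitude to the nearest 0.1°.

Convert each endpoint to a unit vector on the sphere (x = cos φ cos λ, y = cos φ sin λ, z = sin φ).
The central angle between the endpoints is δ = arccos(p₁·p₂) ≈ 1.041 rad (59.6°). The total great-circle distance is δ·R ≈ 1.041 × 3440 ≈ 3581 nmi, so the target fraction is f = 3000/3581 ≈ 0.838.
Interpolate at f ≈ 0.838 with slerp weights a = sin((1−f)δ)/sin δ ≈ 0.195, b = sin(fδ)/sin δ ≈ 0.887.
p = a·p₁ + b·p₂ ≈ (0.620, 0.781, -0.081); φ = arcsin(p_z) ≈ -4.66°, λ = atan2(p_y, p_x) ≈ 51.57°.

≈ 4.7°S, 51.6°E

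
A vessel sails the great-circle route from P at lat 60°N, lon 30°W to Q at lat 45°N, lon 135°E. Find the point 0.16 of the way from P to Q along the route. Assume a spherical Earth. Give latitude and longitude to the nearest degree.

≈ lat 72°N, lon 23°W

Convert each endpoint to a unit vector on the sphere (x = cos φ cos λ, y = cos φ sin λ, z = sin φ).
The central angle between the endpoints is δ = arccos(p₁·p₂) ≈ 1.297 rad (74.3°).
Interpolate at f = 0.16 with slerp weights a = sin((1−f)δ)/sin δ ≈ 0.921, b = sin(fδ)/sin δ ≈ 0.214.
p = a·p₁ + b·p₂ ≈ (0.292, -0.123, 0.949); φ = arcsin(p_z) ≈ 71.54°, λ = atan2(p_y, p_x) ≈ -22.90°.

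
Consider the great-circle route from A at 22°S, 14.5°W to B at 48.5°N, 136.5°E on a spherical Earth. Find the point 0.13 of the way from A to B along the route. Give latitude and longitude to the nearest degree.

≈ 6°S, 4°W

Write both endpoints as unit vectors p₁, p₂ with components (cos φ cos λ, cos φ sin λ, sin φ).
The central angle between the endpoints is δ = arccos(p₁·p₂) ≈ 2.529 rad (144.9°).
Interpolate at f = 0.13 with slerp weights a = sin((1−f)δ)/sin δ ≈ 1.405, b = sin(fδ)/sin δ ≈ 0.561.
p = a·p₁ + b·p₂ ≈ (0.992, -0.070, -0.106); φ = arcsin(p_z) ≈ -6.10°, λ = atan2(p_y, p_x) ≈ -4.06°.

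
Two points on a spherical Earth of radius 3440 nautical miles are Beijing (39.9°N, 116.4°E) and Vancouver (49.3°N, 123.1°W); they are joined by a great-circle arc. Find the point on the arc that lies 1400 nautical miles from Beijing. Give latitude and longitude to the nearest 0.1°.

≈ 56.8°N, 141.1°E

Write both endpoints as unit vectors p₁, p₂ with components (cos φ cos λ, cos φ sin λ, sin φ).
The central angle between the endpoints is δ = arccos(p₁·p₂) ≈ 1.336 rad (76.6°). The total great-circle distance is δ·R ≈ 1.336 × 3440 ≈ 4597 nmi, so the target fraction is f = 1400/4597 ≈ 0.305.
Interpolate at f ≈ 0.305 with slerp weights a = sin((1−f)δ)/sin δ ≈ 0.824, b = sin(fδ)/sin δ ≈ 0.407.
p = a·p₁ + b·p₂ ≈ (-0.426, 0.344, 0.837); φ = arcsin(p_z) ≈ 56.82°, λ = atan2(p_y, p_x) ≈ 141.10°.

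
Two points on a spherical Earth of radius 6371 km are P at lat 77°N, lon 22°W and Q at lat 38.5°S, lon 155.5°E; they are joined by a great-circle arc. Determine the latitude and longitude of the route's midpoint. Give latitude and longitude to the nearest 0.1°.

≈ lat 32.2°N, lon 154.5°E

Write both endpoints as unit vectors p₁, p₂ with components (cos φ cos λ, cos φ sin λ, sin φ).
The central angle between the endpoints is δ = arccos(p₁·p₂) ≈ 2.469 rad (141.5°).
Interpolate at f = 1/2 with slerp weights a = sin((1−f)δ)/sin δ ≈ 1.516, b = sin(fδ)/sin δ ≈ 1.516.
p = a·p₁ + b·p₂ ≈ (-0.763, 0.364, 0.533); φ = arcsin(p_z) ≈ 32.24°, λ = atan2(p_y, p_x) ≈ 154.49°.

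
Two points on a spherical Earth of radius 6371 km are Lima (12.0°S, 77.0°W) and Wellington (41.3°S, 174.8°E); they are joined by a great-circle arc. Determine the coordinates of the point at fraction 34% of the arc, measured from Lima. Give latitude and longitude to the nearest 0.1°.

≈ 32.8°S, 104.2°W

Write both endpoints as unit vectors p₁, p₂ with components (cos φ cos λ, cos φ sin λ, sin φ).
The central angle between the endpoints is δ = arccos(p₁·p₂) ≈ 1.663 rad (95.3°).
Interpolate at f = 0.34 with slerp weights a = sin((1−f)δ)/sin δ ≈ 0.894, b = sin(fδ)/sin δ ≈ 0.538.
p = a·p₁ + b·p₂ ≈ (-0.206, -0.815, -0.541); φ = arcsin(p_z) ≈ -32.75°, λ = atan2(p_y, p_x) ≈ -104.17°.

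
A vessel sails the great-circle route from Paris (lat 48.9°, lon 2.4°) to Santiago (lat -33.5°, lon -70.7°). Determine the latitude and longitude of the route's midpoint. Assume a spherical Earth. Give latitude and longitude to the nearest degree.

From cos δ = sin φ₁ sin φ₂ + cos φ₁ cos φ₂ cos Δλ, the central angle is δ ≈ 1.830 rad (104.9°).
Interpolate at f = 1/2 with slerp weights a = sin((1−f)δ)/sin δ ≈ 0.820, b = sin(fδ)/sin δ ≈ 0.820.
p = a·p₁ + b·p₂ ≈ (0.765, -0.623, 0.165); φ = arcsin(p_z) ≈ 9.52°, λ = atan2(p_y, p_x) ≈ -39.16°.

≈ lat 10°, lon -39°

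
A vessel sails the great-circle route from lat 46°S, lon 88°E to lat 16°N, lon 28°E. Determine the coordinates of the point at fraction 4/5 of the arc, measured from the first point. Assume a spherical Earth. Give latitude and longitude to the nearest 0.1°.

≈ lat 2.8°N, lon 37.9°E

Write both endpoints as unit vectors p₁, p₂ with components (cos φ cos λ, cos φ sin λ, sin φ).
The central angle between the endpoints is δ = arccos(p₁·p₂) ≈ 1.435 rad (82.2°).
Interpolate at f = 4/5 with slerp weights a = sin((1−f)δ)/sin δ ≈ 0.286, b = sin(fδ)/sin δ ≈ 0.920.
p = a·p₁ + b·p₂ ≈ (0.788, 0.614, 0.048); φ = arcsin(p_z) ≈ 2.76°, λ = atan2(p_y, p_x) ≈ 37.91°.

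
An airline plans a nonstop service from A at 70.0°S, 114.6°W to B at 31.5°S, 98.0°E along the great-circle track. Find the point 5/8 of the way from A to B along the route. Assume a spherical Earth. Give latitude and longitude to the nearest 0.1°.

≈ 59.1°S, 108.1°E

From cos δ = sin φ₁ sin φ₂ + cos φ₁ cos φ₂ cos Δλ, the central angle is δ ≈ 1.323 rad (75.8°).
Interpolate at f = 5/8 with slerp weights a = sin((1−f)δ)/sin δ ≈ 0.491, b = sin(fδ)/sin δ ≈ 0.759.
p = a·p₁ + b·p₂ ≈ (-0.160, 0.488, -0.858); φ = arcsin(p_z) ≈ -59.09°, λ = atan2(p_y, p_x) ≈ 108.14°.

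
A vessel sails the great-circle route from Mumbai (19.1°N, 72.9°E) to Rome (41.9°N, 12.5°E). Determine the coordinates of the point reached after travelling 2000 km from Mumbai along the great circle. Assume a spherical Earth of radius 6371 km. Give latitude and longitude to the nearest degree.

Convert each endpoint to a unit vector on the sphere (x = cos φ cos λ, y = cos φ sin λ, z = sin φ).
The central angle between the endpoints is δ = arccos(p₁·p₂) ≈ 0.969 rad (55.5°). The total great-circle distance is δ·R ≈ 0.969 × 6371 ≈ 6175 km, so the target fraction is f = 2000/6175 ≈ 0.324.
Interpolate at f ≈ 0.324 with slerp weights a = sin((1−f)δ)/sin δ ≈ 0.739, b = sin(fδ)/sin δ ≈ 0.375.
p = a·p₁ + b·p₂ ≈ (0.478, 0.728, 0.492); φ = arcsin(p_z) ≈ 29.47°, λ = atan2(p_y, p_x) ≈ 56.73°.

≈ 29°N, 57°E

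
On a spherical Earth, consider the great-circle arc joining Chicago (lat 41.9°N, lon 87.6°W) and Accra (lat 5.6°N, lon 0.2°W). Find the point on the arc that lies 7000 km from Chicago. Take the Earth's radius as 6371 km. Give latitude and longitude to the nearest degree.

≈ lat 19°N, lon 17°W

Write both endpoints as unit vectors p₁, p₂ with components (cos φ cos λ, cos φ sin λ, sin φ).
The central angle between the endpoints is δ = arccos(p₁·p₂) ≈ 1.472 rad (84.3°). The total great-circle distance is δ·R ≈ 1.472 × 6371 ≈ 9377 km, so the target fraction is f = 7000/9377 ≈ 0.746.
Interpolate at f ≈ 0.746 with slerp weights a = sin((1−f)δ)/sin δ ≈ 0.366, b = sin(fδ)/sin δ ≈ 0.895.
p = a·p₁ + b·p₂ ≈ (0.902, -0.276, 0.332); φ = arcsin(p_z) ≈ 19.39°, λ = atan2(p_y, p_x) ≈ -16.98°.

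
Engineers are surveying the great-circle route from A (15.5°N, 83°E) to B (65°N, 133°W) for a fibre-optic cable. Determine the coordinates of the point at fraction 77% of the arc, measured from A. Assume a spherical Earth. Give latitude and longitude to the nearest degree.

≈ (76°N, 165°E)

Convert each endpoint to a unit vector on the sphere (x = cos φ cos λ, y = cos φ sin λ, z = sin φ).
The central angle between the endpoints is δ = arccos(p₁·p₂) ≈ 1.658 rad (95.0°).
Interpolate at f = 0.77 with slerp weights a = sin((1−f)δ)/sin δ ≈ 0.374, b = sin(fδ)/sin δ ≈ 0.961.
p = a·p₁ + b·p₂ ≈ (-0.233, 0.060, 0.971); φ = arcsin(p_z) ≈ 76.07°, λ = atan2(p_y, p_x) ≈ 165.47°.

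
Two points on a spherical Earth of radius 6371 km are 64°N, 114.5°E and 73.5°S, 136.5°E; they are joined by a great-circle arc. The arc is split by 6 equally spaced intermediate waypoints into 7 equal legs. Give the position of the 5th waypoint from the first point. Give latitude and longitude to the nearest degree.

≈ 34°S, 126°E

Convert each endpoint to a unit vector on the sphere (x = cos φ cos λ, y = cos φ sin λ, z = sin φ).
The central angle between the endpoints is δ = arccos(p₁·p₂) ≈ 2.413 rad (138.3°).
Interpolate at f = 5/7 with slerp weights a = sin((1−f)δ)/sin δ ≈ 0.956, b = sin(fδ)/sin δ ≈ 1.485.
p = a·p₁ + b·p₂ ≈ (-0.480, 0.672, -0.565); φ = arcsin(p_z) ≈ -34.38°, λ = atan2(p_y, p_x) ≈ 125.54°.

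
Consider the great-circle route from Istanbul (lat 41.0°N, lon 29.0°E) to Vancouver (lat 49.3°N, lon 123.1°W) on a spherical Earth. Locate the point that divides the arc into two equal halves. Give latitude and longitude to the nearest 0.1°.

From cos δ = sin φ₁ sin φ₂ + cos φ₁ cos φ₂ cos Δλ, the central angle is δ ≈ 1.508 rad (86.4°).
Interpolate at f = 1/2 with slerp weights a = sin((1−f)δ)/sin δ ≈ 0.686, b = sin(fδ)/sin δ ≈ 0.686.
p = a·p₁ + b·p₂ ≈ (0.209, -0.124, 0.970); φ = arcsin(p_z) ≈ 75.97°, λ = atan2(p_y, p_x) ≈ -30.69°.

≈ lat 76.0°N, lon 30.7°W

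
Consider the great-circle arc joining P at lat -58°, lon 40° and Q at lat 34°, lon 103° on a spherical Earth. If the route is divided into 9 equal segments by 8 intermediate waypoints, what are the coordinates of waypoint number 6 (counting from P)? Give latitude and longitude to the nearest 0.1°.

≈ lat 2.2°, lon 86.5°

Write both endpoints as unit vectors p₁, p₂ with components (cos φ cos λ, cos φ sin λ, sin φ).
The central angle between the endpoints is δ = arccos(p₁·p₂) ≈ 1.849 rad (105.9°).
Interpolate at f = 6/9 with slerp weights a = sin((1−f)δ)/sin δ ≈ 0.601, b = sin(fδ)/sin δ ≈ 0.981.
p = a·p₁ + b·p₂ ≈ (0.061, 0.997, 0.039); φ = arcsin(p_z) ≈ 2.22°, λ = atan2(p_y, p_x) ≈ 86.50°.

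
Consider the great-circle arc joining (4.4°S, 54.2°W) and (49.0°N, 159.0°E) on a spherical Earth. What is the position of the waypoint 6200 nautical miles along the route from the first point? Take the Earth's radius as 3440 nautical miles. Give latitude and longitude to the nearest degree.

≈ (62°N, 164°W)

Write both endpoints as unit vectors p₁, p₂ with components (cos φ cos λ, cos φ sin λ, sin φ).
The central angle between the endpoints is δ = arccos(p₁·p₂) ≈ 2.221 rad (127.2°). The total great-circle distance is δ·R ≈ 2.221 × 3440 ≈ 7640 nmi, so the target fraction is f = 6200/7640 ≈ 0.812.
Interpolate at f ≈ 0.812 with slerp weights a = sin((1−f)δ)/sin δ ≈ 0.511, b = sin(fδ)/sin δ ≈ 1.223.
p = a·p₁ + b·p₂ ≈ (-0.451, -0.125, 0.884); φ = arcsin(p_z) ≈ 62.08°, λ = atan2(p_y, p_x) ≈ -164.46°.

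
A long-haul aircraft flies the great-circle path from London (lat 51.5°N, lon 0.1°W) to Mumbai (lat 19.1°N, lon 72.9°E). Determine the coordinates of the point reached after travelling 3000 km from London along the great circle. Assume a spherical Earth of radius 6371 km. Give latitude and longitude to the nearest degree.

Convert each endpoint to a unit vector on the sphere (x = cos φ cos λ, y = cos φ sin λ, z = sin φ).
The central angle between the endpoints is δ = arccos(p₁·p₂) ≈ 1.128 rad (64.7°). The total great-circle distance is δ·R ≈ 1.128 × 6371 ≈ 7189 km, so the target fraction is f = 3000/7189 ≈ 0.417.
Interpolate at f ≈ 0.417 with slerp weights a = sin((1−f)δ)/sin δ ≈ 0.676, b = sin(fδ)/sin δ ≈ 0.502.
p = a·p₁ + b·p₂ ≈ (0.560, 0.453, 0.694); φ = arcsin(p_z) ≈ 43.91°, λ = atan2(p_y, p_x) ≈ 38.93°.

≈ lat 44°N, lon 39°E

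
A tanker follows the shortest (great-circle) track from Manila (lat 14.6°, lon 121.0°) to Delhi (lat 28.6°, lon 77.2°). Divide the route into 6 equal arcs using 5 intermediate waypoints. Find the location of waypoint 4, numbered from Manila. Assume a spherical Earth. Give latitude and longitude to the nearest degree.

≈ lat 25°, lon 93°

Convert each endpoint to a unit vector on the sphere (x = cos φ cos λ, y = cos φ sin λ, z = sin φ).
The central angle between the endpoints is δ = arccos(p₁·p₂) ≈ 0.747 rad (42.8°).
Interpolate at f = 4/6 with slerp weights a = sin((1−f)δ)/sin δ ≈ 0.363, b = sin(fδ)/sin δ ≈ 0.703.
p = a·p₁ + b·p₂ ≈ (-0.044, 0.903, 0.428); φ = arcsin(p_z) ≈ 25.34°, λ = atan2(p_y, p_x) ≈ 92.79°.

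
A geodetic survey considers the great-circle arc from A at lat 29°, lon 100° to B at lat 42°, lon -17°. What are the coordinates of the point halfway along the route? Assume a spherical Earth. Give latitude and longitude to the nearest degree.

≈ lat 54°, lon 49°

Write both endpoints as unit vectors p₁, p₂ with components (cos φ cos λ, cos φ sin λ, sin φ).
The central angle between the endpoints is δ = arccos(p₁·p₂) ≈ 1.541 rad (88.3°).
Interpolate at f = 1/2 with slerp weights a = sin((1−f)δ)/sin δ ≈ 0.697, b = sin(fδ)/sin δ ≈ 0.697.
p = a·p₁ + b·p₂ ≈ (0.389, 0.449, 0.804); φ = arcsin(p_z) ≈ 53.54°, λ = atan2(p_y, p_x) ≈ 49.05°.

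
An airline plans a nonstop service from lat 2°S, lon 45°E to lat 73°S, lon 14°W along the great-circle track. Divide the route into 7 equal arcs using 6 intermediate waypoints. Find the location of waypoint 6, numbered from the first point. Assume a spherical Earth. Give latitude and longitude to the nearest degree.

From cos δ = sin φ₁ sin φ₂ + cos φ₁ cos φ₂ cos Δλ, the central angle is δ ≈ 1.386 rad (79.4°).
Interpolate at f = 6/7 with slerp weights a = sin((1−f)δ)/sin δ ≈ 0.200, b = sin(fδ)/sin δ ≈ 0.944.
p = a·p₁ + b·p₂ ≈ (0.409, 0.075, -0.909); φ = arcsin(p_z) ≈ -65.43°, λ = atan2(p_y, p_x) ≈ 10.34°.

≈ lat 65°S, lon 10°E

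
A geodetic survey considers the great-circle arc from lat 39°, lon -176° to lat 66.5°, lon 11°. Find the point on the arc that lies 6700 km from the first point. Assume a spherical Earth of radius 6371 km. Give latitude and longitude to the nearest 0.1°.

≈ lat 80.4°, lon 19.3°

The haversine formula gives a central angle δ ≈ 1.298 rad (74.4°) between the endpoints. The total great-circle distance is δ·R ≈ 1.298 × 6371 ≈ 8269 km, so the target fraction is f = 6700/8269 ≈ 0.810.
Interpolate at f ≈ 0.810 with slerp weights a = sin((1−f)δ)/sin δ ≈ 0.253, b = sin(fδ)/sin δ ≈ 0.902.
p = a·p₁ + b·p₂ ≈ (0.157, 0.055, 0.986); φ = arcsin(p_z) ≈ 80.44°, λ = atan2(p_y, p_x) ≈ 19.30°.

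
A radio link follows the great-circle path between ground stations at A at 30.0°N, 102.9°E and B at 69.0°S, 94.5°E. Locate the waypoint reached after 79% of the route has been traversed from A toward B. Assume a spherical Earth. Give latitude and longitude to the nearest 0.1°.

≈ 48.3°S, 98.4°E

Write both endpoints as unit vectors p₁, p₂ with components (cos φ cos λ, cos φ sin λ, sin φ).
The central angle between the endpoints is δ = arccos(p₁·p₂) ≈ 1.731 rad (99.2°).
Interpolate at f = 0.79 with slerp weights a = sin((1−f)δ)/sin δ ≈ 0.360, b = sin(fδ)/sin δ ≈ 0.992.
p = a·p₁ + b·p₂ ≈ (-0.098, 0.659, -0.746); φ = arcsin(p_z) ≈ -48.26°, λ = atan2(p_y, p_x) ≈ 98.43°.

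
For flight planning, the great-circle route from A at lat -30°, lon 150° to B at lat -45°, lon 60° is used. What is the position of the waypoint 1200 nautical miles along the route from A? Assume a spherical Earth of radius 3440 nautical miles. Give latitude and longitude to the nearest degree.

≈ lat -42°, lon 130°

Write both endpoints as unit vectors p₁, p₂ with components (cos φ cos λ, cos φ sin λ, sin φ).
The central angle between the endpoints is δ = arccos(p₁·p₂) ≈ 1.209 rad (69.3°). The total great-circle distance is δ·R ≈ 1.209 × 3440 ≈ 4160 nmi, so the target fraction is f = 1200/4160 ≈ 0.288.
Interpolate at f ≈ 0.288 with slerp weights a = sin((1−f)δ)/sin δ ≈ 0.811, b = sin(fδ)/sin δ ≈ 0.365.
p = a·p₁ + b·p₂ ≈ (-0.479, 0.575, -0.664); φ = arcsin(p_z) ≈ -41.58°, λ = atan2(p_y, p_x) ≈ 129.79°.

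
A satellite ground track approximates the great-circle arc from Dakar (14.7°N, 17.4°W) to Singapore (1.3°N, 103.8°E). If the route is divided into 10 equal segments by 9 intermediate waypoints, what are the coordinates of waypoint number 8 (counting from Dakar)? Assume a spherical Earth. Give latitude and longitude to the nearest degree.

≈ (8°N, 81°E)

Write both endpoints as unit vectors p₁, p₂ with components (cos φ cos λ, cos φ sin λ, sin φ).
The central angle between the endpoints is δ = arccos(p₁·p₂) ≈ 2.089 rad (119.7°).
Interpolate at f = 8/10 with slerp weights a = sin((1−f)δ)/sin δ ≈ 0.467, b = sin(fδ)/sin δ ≈ 1.145.
p = a·p₁ + b·p₂ ≈ (0.158, 0.977, 0.144); φ = arcsin(p_z) ≈ 8.31°, λ = atan2(p_y, p_x) ≈ 80.82°.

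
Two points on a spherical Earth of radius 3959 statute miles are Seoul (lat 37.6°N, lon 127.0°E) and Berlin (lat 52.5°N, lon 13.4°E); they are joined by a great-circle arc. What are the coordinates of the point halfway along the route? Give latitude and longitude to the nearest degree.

Write both endpoints as unit vectors p₁, p₂ with components (cos φ cos λ, cos φ sin λ, sin φ).
The central angle between the endpoints is δ = arccos(p₁·p₂) ≈ 1.276 rad (73.1°).
Interpolate at f = 1/2 with slerp weights a = sin((1−f)δ)/sin δ ≈ 0.622, b = sin(fδ)/sin δ ≈ 0.622.
p = a·p₁ + b·p₂ ≈ (0.072, 0.482, 0.873); φ = arcsin(p_z) ≈ 60.86°, λ = atan2(p_y, p_x) ≈ 81.52°.

≈ lat 61°N, lon 82°E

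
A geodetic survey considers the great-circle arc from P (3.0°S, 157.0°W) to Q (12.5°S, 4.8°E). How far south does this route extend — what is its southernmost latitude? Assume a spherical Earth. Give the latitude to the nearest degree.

≈ 41°S

The great circle lies in the plane with unit normal n̂ = (p₁ × p₂)/|p₁ × p₂|.
Here n̂_z ≈ +0.754; the vertex latitude is φ_max = arccos|n̂_z| ≈ 41.0°.
Check via Clairaut: cos φ_max = |cos φ₁| · sin C = cos(3.0°)·sin(131.0°) ≈ 0.754, again giving ≈ 41.0°.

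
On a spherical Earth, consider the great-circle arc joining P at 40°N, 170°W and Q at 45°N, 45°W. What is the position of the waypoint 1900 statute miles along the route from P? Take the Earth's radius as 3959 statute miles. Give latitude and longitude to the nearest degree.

From cos δ = sin φ₁ sin φ₂ + cos φ₁ cos φ₂ cos Δλ, the central angle is δ ≈ 1.426 rad (81.7°). The total great-circle distance is δ·R ≈ 1.426 × 3959 ≈ 5647 mi, so the target fraction is f = 1900/5647 ≈ 0.336.
Interpolate at f ≈ 0.336 with slerp weights a = sin((1−f)δ)/sin δ ≈ 0.820, b = sin(fδ)/sin δ ≈ 0.467.
p = a·p₁ + b·p₂ ≈ (-0.385, -0.342, 0.857); φ = arcsin(p_z) ≈ 58.98°, λ = atan2(p_y, p_x) ≈ -138.38°.

≈ 59°N, 138°W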